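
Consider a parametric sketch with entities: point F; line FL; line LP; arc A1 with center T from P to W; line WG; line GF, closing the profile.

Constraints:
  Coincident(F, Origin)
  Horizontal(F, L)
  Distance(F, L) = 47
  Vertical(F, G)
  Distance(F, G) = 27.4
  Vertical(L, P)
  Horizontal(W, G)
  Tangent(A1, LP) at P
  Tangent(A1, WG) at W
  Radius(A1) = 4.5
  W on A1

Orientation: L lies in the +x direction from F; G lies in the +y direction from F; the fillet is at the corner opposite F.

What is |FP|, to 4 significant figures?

52.28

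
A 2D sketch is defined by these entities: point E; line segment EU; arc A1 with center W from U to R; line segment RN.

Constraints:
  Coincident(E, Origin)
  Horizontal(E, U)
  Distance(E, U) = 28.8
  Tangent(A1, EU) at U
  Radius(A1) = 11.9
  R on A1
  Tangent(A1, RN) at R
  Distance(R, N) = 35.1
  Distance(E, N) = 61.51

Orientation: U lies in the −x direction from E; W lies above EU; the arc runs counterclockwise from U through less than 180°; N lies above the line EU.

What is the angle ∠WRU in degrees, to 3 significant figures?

27.6°

E is at the origin; E and U share the same y with |EU| = 28.8 and U on the −x side, so U = (-28.8, 0.00). The tangent condition forces WU to be normal to EU, so W = U + (0, 11.9) = (-28.8, 11.9). Since WR ⟂ RN (tangency), |WN| = √(11.9² + 35.1²) = 37.1 regardless of where R sits on A1. So N lies on both circle(E, 61.51) and circle(W, 37.1); the above-EU intersection is N = (-39.1, 47.5). R is the foot of the tangent from N: R = (-19.0, 18.7).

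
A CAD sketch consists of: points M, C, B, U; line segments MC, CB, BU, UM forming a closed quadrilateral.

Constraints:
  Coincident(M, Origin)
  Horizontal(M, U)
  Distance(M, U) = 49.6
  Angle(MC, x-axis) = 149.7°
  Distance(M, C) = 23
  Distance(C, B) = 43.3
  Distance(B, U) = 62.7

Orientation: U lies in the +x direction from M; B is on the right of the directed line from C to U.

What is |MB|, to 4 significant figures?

29.92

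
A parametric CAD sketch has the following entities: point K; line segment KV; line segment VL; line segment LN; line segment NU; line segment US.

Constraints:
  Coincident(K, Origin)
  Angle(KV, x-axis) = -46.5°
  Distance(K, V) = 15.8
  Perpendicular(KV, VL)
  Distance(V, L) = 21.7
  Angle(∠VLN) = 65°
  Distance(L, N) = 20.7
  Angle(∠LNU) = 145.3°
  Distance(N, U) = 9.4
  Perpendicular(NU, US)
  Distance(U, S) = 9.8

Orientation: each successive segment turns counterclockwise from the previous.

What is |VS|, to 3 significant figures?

15.0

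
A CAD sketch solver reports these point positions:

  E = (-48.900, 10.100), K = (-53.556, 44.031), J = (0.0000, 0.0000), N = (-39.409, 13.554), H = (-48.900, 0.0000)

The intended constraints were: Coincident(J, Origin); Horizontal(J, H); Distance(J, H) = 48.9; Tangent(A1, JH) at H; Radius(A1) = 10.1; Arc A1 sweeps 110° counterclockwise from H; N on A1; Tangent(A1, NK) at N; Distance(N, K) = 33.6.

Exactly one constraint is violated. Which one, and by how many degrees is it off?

Tangent(A1, NK) at N — off by 4.90°.

J = (0.00, 0.00) ✓; J.y = 0.00, H.y = 0.00 ✓; |JH| = 48.90 ✓; ∠(EH, HJ) = 90.00° ✓; |EH| = 10.10 ✓; bearing(E→N) − bearing(E→H) = 110.0° ✓; |EN| = 10.10 ✓; ∠(EN, NK) = 85.10° ✗; |NK| = 33.60 ✓.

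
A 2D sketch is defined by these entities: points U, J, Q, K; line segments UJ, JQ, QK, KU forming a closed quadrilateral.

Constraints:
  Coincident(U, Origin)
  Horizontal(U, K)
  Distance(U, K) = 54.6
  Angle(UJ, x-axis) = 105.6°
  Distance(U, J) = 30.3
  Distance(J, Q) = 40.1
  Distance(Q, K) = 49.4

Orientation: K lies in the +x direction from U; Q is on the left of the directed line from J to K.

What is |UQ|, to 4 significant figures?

51.91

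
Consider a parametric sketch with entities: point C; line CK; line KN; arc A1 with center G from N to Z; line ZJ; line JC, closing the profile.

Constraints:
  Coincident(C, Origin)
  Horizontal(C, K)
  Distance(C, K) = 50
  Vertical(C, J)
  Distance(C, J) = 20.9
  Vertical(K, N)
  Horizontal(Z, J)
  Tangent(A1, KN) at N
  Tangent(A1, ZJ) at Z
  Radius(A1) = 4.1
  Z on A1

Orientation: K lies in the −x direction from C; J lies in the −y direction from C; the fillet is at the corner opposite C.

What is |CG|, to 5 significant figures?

48.878

C is at the origin; CK is horizontal with |CK| = 50.0 and K on the −x side, so K = (-50.000, 0.0000). C and J share the same x with |CJ| = 20.9 and J on the −y side, so J = (0.0000, -20.900). The virtual corner opposite C is at (-50.000, -20.900). Tangency of A1 to KN means the radius GN is perpendicular to KN and since A1 is tangent to ZJ there, GZ ⟂ ZJ, with radius 4.1, so the center G sits 4.1 in from both sides at G = (-45.900, -16.800). Then |CG| = |G − C| = 48.878.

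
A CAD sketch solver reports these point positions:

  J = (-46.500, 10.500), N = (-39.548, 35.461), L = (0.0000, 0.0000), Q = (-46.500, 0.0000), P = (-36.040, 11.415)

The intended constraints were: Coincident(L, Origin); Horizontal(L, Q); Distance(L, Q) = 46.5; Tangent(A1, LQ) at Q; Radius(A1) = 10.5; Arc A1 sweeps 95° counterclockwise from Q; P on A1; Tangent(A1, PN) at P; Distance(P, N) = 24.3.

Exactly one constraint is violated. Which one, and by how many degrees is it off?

Tangent(A1, PN) at P — off by 3.30°.

L = (0.00, 0.00) ✓; L.y = 0.00, Q.y = 0.00 ✓; |LQ| = 46.50 ✓; ∠(JQ, QL) = 90.00° ✓; |JQ| = 10.50 ✓; bearing(J→P) − bearing(J→Q) = 95.00° ✓; |JP| = 10.50 ✓; ∠(JP, PN) = 86.70° ✗; |PN| = 24.30 ✓.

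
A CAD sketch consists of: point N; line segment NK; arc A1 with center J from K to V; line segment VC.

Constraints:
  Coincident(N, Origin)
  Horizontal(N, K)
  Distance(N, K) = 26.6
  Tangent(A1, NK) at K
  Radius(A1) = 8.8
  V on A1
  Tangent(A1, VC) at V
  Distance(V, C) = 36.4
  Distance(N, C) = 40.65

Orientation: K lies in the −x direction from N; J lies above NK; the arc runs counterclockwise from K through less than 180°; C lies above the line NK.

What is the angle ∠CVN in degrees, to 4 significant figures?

88.28°

N is at the origin; N and K share the same y with |NK| = 26.6 and K on the −x side, so K = (-26.60, 0.000). Tangency of A1 to NK means the radius JK is perpendicular to NK, so J = K + (0, 8.8) = (-26.60, 8.800). Since JV ⟂ VC (tangency), |JC| = √(8.8² + 36.4²) = 37.45 regardless of where V sits on A1. So C lies on both circle(N, 40.65) and circle(J, 37.45); the above-NK intersection is C = (-6.163, 40.18). V is the foot of the tangent from C: V = (-18.30, 5.865).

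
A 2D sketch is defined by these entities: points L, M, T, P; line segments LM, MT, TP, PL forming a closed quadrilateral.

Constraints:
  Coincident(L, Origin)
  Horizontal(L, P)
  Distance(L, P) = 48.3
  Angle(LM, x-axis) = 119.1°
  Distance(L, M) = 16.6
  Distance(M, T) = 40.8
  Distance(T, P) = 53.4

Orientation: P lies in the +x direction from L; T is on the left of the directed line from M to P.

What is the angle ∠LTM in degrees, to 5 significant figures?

18.792°

L is at the origin; L and P share the same y with |LP| = 48.3 and P in +x, so P = (48.3, 0). LM runs at 119.1° with |LM| = 16.6, so M = (-8.0732, 14.505). T is determined by |MT| = 40.8 and |TP| = 53.4 together: it lies at the intersection of circle(M, 40.8) and circle(P, 53.4). With |MP| = 58.209, the foot of the radical line on MP is 18.909 from M and the perpendicular offset is √(40.8² − 18.909²) = 36.154. Taking the left-of-MP solution: T = (19.248, 44.806).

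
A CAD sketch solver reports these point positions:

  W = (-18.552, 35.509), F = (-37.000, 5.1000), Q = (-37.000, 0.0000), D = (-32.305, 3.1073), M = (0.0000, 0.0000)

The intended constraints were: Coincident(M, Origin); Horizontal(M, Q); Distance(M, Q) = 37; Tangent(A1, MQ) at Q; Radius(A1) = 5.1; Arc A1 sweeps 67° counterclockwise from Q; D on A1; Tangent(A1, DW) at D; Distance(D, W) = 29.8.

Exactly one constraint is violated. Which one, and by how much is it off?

Distance(D, W) = 29.8 — off by 5.40.

M = (0.00, 0.00) ✓; M.y = 0.00, Q.y = 0.00 ✓; |MQ| = 37.00 ✓; ∠(FQ, QM) = 90.00° ✓; |FQ| = 5.100 ✓; bearing(F→D) − bearing(F→Q) = 67.00° ✓; |FD| = 5.100 ✓; ∠(FD, DW) = 90.00° ✓; |DW| = 35.20 ✗.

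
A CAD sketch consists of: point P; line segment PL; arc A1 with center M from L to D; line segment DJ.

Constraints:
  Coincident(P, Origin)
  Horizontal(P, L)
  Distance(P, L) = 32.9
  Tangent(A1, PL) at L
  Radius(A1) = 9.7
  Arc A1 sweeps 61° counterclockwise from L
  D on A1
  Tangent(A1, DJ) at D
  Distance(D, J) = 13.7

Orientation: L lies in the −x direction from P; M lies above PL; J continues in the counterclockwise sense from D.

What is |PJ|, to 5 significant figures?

24.581

On A1, L sits at bearing -90° from M; a 61° counterclockwise sweep puts D at bearing -29°, so D = M + 9.7·(cos -29°, sin -29°) = (-24.416, 4.9973). The tangent condition forces MD to be normal to DJ, so DJ runs along (−sin -29°, cos -29°); with |DJ| = 13.7, J = (-17.774, 16.980). Then |PJ| = |J − P| = 24.581.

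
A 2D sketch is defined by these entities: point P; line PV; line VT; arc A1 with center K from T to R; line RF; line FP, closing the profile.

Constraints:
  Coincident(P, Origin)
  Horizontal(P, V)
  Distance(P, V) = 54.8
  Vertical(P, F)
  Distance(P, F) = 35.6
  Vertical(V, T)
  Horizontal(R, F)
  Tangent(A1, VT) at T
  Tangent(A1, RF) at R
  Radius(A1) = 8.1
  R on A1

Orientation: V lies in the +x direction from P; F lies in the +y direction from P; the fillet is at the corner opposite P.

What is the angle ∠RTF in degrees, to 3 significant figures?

36.6°

P is at the origin; PV is horizontal with |PV| = 54.8 and V on the +x side, so V = (54.8, 0.00). P and F share the same x with |PF| = 35.6 and F on the +y side, so F = (0.00, 35.6). The virtual corner opposite P is at (54.8, 35.6). Tangency of A1 to VT means the radius KT is perpendicular to VT and since A1 is tangent to RF there, KR ⟂ RF, with radius 8.1, so the center K sits 8.1 in from both sides at K = (46.7, 27.5). That places the tangent points at T = (54.8, 27.5) on VT and R = (46.7, 35.6) on RF. Then cos ∠RTF = TR·TF / (|TR||TF|), giving 36.6°.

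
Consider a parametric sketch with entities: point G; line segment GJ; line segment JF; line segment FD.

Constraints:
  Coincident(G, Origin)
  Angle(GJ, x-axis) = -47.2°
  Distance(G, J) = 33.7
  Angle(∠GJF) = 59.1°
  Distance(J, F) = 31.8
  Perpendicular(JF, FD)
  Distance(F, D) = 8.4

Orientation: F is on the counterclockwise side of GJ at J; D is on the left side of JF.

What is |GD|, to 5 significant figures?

25.120

G is at the origin; GJ runs at -47.2° with length 33.7, so J = 33.7·(cos -47.2°, sin -47.2°) = (22.897, -24.727). ∠GJF = 59.1°, so JF runs at -47.2° + (180° − 59.1°) = 73.700° from the x-axis; with |JF| = 31.8, F = J + 31.8·(cos 73.700°, sin 73.700°) = (31.822, 5.7951). The perpendicularity gives FD at right angles to JF; with |FD| = 8.4 on the left of JF, D = F + 8.4·(-0.95981, 0.28067) = (23.760, 8.1527). Then |GD| = |D − G| = 25.120.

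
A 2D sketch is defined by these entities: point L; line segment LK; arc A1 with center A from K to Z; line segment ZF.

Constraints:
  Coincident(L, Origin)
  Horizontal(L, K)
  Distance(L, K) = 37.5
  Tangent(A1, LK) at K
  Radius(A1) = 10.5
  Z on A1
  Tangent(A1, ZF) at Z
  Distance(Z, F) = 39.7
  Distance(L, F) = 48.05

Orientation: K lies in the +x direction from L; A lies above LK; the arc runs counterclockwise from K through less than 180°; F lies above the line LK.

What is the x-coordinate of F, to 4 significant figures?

15.82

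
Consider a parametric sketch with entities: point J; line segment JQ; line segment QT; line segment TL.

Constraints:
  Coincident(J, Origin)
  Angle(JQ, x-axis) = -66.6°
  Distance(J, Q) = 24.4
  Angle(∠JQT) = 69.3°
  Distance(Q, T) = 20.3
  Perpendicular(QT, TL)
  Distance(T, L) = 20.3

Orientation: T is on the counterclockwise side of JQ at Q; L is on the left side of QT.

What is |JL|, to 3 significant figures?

11.9

∠JQT = 69.3°, so QT runs at -66.6° + (180° − 69.3°) = 44.1° from the x-axis; with |QT| = 20.3, T = Q + 20.3·(cos 44.1°, sin 44.1°) = (24.3, -8.27). The perpendicularity gives TL at right angles to QT; with |TL| = 20.3 on the left of QT, L = T + 20.3·(-0.696, 0.718) = (10.1, 6.31). Then |JL| = |L − J| = 11.9.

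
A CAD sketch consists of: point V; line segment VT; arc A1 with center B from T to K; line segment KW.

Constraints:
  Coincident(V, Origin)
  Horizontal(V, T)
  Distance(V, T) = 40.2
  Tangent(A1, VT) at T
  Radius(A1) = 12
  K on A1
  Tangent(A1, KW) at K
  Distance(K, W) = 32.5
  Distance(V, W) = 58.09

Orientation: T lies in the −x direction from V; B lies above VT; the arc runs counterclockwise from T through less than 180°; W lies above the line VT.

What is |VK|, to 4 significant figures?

31.92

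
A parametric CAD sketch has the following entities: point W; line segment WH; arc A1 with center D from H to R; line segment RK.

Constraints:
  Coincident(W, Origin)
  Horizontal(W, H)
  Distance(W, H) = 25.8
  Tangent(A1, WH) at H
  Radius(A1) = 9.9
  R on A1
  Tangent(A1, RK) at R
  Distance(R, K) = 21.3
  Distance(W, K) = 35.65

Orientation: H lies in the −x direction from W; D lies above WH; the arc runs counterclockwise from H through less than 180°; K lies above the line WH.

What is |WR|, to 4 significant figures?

18.92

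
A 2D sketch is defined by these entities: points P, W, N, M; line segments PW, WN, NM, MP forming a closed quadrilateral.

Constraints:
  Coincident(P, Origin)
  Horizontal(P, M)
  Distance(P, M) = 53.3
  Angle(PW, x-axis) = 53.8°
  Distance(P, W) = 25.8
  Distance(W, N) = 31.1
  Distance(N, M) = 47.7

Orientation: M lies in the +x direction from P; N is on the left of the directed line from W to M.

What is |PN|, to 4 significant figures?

56.85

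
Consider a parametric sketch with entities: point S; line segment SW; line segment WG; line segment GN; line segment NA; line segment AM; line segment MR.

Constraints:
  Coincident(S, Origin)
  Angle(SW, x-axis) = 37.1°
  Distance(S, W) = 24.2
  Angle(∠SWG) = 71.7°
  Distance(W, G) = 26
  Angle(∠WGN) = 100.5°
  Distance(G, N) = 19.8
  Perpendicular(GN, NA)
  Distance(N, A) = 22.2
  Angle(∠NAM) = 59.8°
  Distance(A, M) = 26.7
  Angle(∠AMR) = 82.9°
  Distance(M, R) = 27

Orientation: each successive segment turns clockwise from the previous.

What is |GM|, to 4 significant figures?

9.361

S is at the origin; SW runs at 37.1° with length 24.2, so W = (19.30, 14.60). ∠SWG = 71.7° gives WG at -71.20° from the x-axis; with |WG| = 26.0, G = (27.68, -10.02). ∠WGN = 100.5° gives GN at -150.7° from the x-axis; with |GN| = 19.8, N = (10.41, -19.71). The perpendicularity gives NA at right angles to GN, so NA runs at 119.3°; with |NA| = 22.2, A = (-0.4508, -0.3451). ∠NAM = 59.8° gives AM at -0.9000° from the x-axis; with |AM| = 26.7, M = (26.25, -0.7645). Then |GM| = |M − G| = 9.361.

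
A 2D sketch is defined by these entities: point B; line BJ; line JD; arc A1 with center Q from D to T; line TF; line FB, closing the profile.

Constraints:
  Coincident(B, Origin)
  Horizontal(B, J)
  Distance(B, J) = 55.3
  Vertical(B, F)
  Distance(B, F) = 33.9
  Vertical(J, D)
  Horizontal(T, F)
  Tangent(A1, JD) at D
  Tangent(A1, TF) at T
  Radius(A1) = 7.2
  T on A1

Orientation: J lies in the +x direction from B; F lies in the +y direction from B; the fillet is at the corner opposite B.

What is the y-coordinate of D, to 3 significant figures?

26.7

B is at the origin; BJ is horizontal with |BJ| = 55.3 and J on the +x side, so J = (55.3, 0.00). B and F share the same x with |BF| = 33.9 and F on the +y side, so F = (0.00, 33.9). The virtual corner opposite B is at (55.3, 33.9). A1 meets JD tangentially, so QD is at right angles to JD and A1 meets TF tangentially, so QT is at right angles to TF, with radius 7.2, so the center Q sits 7.2 in from both sides at Q = (48.1, 26.7). That places the tangent points at D = (55.3, 26.7) on JD and T = (48.1, 33.9) on TF. So D.y = 26.7.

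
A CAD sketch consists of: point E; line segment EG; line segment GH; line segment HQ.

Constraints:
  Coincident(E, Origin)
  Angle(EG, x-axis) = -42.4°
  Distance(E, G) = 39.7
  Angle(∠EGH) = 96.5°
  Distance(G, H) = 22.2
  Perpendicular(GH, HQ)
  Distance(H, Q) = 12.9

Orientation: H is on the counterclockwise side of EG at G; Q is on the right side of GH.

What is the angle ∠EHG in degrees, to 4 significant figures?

55.91°

E is at the origin; EG runs at -42.4° with length 39.7, so G = 39.7·(cos -42.4°, sin -42.4°) = (29.32, -26.77). ∠EGH = 96.5°, so GH runs at -42.4° + (180° − 96.5°) = 41.10° from the x-axis; with |GH| = 22.2, H = G + 22.2·(cos 41.10°, sin 41.10°) = (46.05, -12.18). Then cos ∠EHG = HE·HG / (|HE||HG|), giving 55.91°.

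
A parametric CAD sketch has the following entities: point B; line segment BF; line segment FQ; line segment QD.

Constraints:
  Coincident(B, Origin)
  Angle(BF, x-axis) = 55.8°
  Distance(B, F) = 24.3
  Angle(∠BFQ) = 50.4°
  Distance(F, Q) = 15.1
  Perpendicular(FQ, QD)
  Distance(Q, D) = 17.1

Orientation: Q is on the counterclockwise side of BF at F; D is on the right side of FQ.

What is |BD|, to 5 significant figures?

35.826

B is at the origin; BF runs at 55.8° with length 24.3, so F = 24.3·(cos 55.8°, sin 55.8°) = (13.659, 20.098). ∠BFQ = 50.4°, so FQ runs at 55.8° + (180° − 50.4°) = 185.40° from the x-axis; with |FQ| = 15.1, Q = F + 15.1·(cos 185.40°, sin 185.40°) = (-1.3744, 18.677). FQ ⟂ QD; with |QD| = 17.1 on the right of FQ, D = Q + 17.1·(-0.094108, 0.99556) = (-2.9836, 35.701). Then |BD| = |D − B| = 35.826.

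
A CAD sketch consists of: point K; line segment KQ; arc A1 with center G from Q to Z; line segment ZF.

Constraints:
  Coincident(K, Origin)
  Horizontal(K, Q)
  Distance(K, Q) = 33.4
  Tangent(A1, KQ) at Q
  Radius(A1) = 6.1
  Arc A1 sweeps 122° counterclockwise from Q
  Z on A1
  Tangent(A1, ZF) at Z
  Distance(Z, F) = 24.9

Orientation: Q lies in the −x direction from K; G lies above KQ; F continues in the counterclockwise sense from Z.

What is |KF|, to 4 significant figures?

51.41

K is at the origin; KQ is horizontal with |KQ| = 33.4 and Q on the −x side, so Q = (-33.40, 0.000). A1 meets KQ tangentially, so GQ is at right angles to KQ, so G = Q + (0, 6.1) = (-33.40, 6.100). On A1, Q sits at bearing -90° from G; a 122° counterclockwise sweep puts Z at bearing 32°, so Z = G + 6.1·(cos 32°, sin 32°) = (-28.23, 9.333). Tangency of A1 to ZF means the radius GZ is perpendicular to ZF, so ZF runs along (−sin 32°, cos 32°); with |ZF| = 24.9, F = (-41.42, 30.45). Then |KF| = |F − K| = 51.41.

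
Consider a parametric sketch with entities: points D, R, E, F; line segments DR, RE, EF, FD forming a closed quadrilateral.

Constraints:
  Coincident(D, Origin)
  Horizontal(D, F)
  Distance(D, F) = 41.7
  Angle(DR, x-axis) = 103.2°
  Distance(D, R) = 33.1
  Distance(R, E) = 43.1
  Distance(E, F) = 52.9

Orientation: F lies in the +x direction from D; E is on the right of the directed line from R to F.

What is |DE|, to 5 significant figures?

14.777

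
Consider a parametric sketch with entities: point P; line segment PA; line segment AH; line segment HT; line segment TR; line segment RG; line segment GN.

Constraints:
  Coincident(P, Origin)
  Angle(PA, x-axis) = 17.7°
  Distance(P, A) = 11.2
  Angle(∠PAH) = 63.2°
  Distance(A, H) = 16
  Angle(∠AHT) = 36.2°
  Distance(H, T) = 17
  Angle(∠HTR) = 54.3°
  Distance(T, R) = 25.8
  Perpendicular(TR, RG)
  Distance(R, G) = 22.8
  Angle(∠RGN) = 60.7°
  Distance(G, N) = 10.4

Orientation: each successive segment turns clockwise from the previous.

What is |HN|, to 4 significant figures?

7.850

TR is perpendicular to RG, so RG runs at -98.60°; with |RG| = 22.8, G = (22.50, -23.66). ∠RGN = 60.7° gives GN at 142.1° from the x-axis; with |GN| = 10.4, N = (14.29, -17.27). Then |HN| = |N − H| = 7.850.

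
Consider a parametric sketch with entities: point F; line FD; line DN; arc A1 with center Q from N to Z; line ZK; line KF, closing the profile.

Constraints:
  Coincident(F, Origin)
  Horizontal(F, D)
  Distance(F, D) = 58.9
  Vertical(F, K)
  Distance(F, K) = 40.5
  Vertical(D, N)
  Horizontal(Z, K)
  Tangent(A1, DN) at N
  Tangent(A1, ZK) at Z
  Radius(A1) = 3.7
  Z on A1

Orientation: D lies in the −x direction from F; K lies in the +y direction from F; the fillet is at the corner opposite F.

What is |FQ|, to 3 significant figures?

66.3

F is at the origin; FD is horizontal with |FD| = 58.9 and D on the −x side, so D = (-58.9, 0.00). FK is vertical with |FK| = 40.5 and K on the +y side, so K = (0.00, 40.5). The virtual corner opposite F is at (-58.9, 40.5). The tangent condition forces QN to be normal to DN and since A1 is tangent to ZK there, QZ ⟂ ZK, with radius 3.7, so the center Q sits 3.7 in from both sides at Q = (-55.2, 36.8). Then |FQ| = |Q − F| = 66.3.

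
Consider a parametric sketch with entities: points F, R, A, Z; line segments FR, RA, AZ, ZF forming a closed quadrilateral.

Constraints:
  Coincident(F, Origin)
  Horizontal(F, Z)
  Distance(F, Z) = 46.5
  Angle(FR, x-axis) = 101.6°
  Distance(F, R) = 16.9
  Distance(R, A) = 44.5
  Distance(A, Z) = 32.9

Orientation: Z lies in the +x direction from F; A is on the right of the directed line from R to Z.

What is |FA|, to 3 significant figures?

29.4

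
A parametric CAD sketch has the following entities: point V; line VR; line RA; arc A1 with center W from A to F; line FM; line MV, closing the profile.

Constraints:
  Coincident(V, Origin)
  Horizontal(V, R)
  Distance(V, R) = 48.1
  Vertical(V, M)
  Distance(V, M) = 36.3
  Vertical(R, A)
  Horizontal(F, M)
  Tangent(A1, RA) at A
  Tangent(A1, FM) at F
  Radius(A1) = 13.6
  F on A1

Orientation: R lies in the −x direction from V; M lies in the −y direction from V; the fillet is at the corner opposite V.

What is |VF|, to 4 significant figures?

50.08

V is at the origin; V and R share the same y with |VR| = 48.1 and R on the −x side, so R = (-48.10, 0.000). V and M share the same x with |VM| = 36.3 and M on the −y side, so M = (0.000, -36.30). The virtual corner opposite V is at (-48.10, -36.30). The tangent condition forces WA to be normal to RA and tangency of A1 to FM means the radius WF is perpendicular to FM, with radius 13.6, so the center W sits 13.6 in from both sides at W = (-34.50, -22.70). That places the tangent points at A = (-48.10, -22.70) on RA and F = (-34.50, -36.30) on FM. Then |VF| = |F − V| = 50.08.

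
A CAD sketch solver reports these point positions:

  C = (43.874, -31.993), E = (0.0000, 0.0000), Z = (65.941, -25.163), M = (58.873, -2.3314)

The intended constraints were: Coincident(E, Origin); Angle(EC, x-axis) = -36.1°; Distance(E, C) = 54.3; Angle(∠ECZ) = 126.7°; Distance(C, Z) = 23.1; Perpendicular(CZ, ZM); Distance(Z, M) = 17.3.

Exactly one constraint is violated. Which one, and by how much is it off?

Distance(Z, M) = 17.3 — off by 6.60.

E = (0.00, 0.00) ✓; EC at -36.10° ✓; |EC| = 54.30 ✓; ∠ECZ = 126.7° ✓; |CZ| = 23.10 ✓; ∠(CZ, ZM) = 90.00° ✓; |ZM| = 23.90 ✗.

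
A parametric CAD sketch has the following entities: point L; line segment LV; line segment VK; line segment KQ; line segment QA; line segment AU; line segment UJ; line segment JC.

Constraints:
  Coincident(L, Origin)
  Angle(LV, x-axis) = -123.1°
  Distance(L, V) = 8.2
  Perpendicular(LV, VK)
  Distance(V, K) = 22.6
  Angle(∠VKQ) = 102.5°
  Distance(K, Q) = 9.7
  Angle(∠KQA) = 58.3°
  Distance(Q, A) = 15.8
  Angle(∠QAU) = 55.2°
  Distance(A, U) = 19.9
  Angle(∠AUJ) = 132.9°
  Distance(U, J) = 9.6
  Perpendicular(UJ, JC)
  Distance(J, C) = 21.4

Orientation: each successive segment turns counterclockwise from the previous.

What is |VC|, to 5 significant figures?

34.785

L is at the origin; LV runs at -123.1° with length 8.2, so V = (-4.4780, -6.8693). The perpendicularity gives VK at right angles to LV, so VK runs at -33.100°; with |VK| = 22.6, K = (14.454, -19.211). ∠VKQ = 102.5° gives KQ at 44.400° from the x-axis; with |KQ| = 9.7, Q = (21.385, -12.424). ∠KQA = 58.3° gives QA at 166.10° from the x-axis; with |QA| = 15.8, A = (6.0475, -8.6289). ∠QAU = 55.2° gives AU at -69.100° from the x-axis; with |AU| = 19.9, U = (13.147, -27.220). ∠AUJ = 132.9° gives UJ at -22.000° from the x-axis; with |UJ| = 9.6, J = (22.048, -30.816). UJ is perpendicular to JC, so JC runs at 68.000°; with |JC| = 21.4, C = (30.064, -10.974). Then |VC| = |C − V| = 34.785.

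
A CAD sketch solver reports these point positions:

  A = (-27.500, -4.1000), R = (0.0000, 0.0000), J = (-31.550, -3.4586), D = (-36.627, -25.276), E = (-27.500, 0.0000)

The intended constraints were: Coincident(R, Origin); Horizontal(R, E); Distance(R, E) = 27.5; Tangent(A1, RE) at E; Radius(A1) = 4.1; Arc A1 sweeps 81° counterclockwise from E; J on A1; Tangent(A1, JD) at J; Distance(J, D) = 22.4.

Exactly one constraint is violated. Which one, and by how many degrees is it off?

Tangent(A1, JD) at J — off by 4.10°.

R = (0.00, 0.00) ✓; R.y = 0.00, E.y = 0.00 ✓; |RE| = 27.50 ✓; ∠(AE, ER) = 90.00° ✓; |AE| = 4.100 ✓; bearing(A→J) − bearing(A→E) = 81.00° ✓; |AJ| = 4.100 ✓; ∠(AJ, JD) = 94.10° ✗; |JD| = 22.40 ✓.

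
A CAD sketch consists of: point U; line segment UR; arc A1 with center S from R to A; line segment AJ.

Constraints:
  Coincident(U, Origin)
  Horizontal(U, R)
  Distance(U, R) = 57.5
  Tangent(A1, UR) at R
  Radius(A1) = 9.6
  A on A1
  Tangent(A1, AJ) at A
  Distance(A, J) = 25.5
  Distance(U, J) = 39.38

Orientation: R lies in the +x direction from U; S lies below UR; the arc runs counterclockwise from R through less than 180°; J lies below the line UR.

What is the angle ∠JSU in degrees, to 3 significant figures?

35.4°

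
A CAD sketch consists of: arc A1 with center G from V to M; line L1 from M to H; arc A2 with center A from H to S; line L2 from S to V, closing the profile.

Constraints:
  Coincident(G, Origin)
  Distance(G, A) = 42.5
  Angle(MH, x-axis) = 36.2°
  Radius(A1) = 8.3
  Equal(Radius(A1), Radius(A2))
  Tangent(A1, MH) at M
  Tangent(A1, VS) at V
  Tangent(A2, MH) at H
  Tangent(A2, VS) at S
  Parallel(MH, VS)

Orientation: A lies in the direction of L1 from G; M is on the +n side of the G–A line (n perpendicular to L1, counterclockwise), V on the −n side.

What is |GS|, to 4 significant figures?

43.30

The slot axis is L1's direction at 36.2°, so u = (cos 36.2°, sin 36.2°) = (0.8070, 0.5906) and n = (−sin 36.2°, cos 36.2°) = (-0.5906, 0.8070). G is at the origin and A lies 42.5 along u from G, so A = 42.5·u = (34.30, 25.10). Tangency of A1 to both parallel lines with radius 8.3 puts M and V at G ± 8.3·n: M = (-4.902, 6.698), V = (4.902, -6.698). Equal radii place H and S the same way about A: H = A + 8.3·n = (29.39, 31.80), S = A − 8.3·n = (39.20, 18.40). Then |GS| = |S − G| = 43.30.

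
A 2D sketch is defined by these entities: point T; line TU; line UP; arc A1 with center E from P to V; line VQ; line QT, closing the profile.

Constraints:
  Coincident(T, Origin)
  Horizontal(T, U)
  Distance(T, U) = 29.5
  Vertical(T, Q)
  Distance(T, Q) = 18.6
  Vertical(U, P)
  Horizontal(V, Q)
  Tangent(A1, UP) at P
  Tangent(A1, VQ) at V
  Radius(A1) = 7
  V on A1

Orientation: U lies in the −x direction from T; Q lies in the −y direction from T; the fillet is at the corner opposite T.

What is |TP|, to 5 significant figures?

31.699

T is at the origin; T and U share the same y with |TU| = 29.5 and U on the −x side, so U = (-29.500, 0.0000). TQ is vertical with |TQ| = 18.6 and Q on the −y side, so Q = (0.0000, -18.600). The virtual corner opposite T is at (-29.500, -18.600). Since A1 is tangent to UP there, EP ⟂ UP and the tangent condition forces EV to be normal to VQ, with radius 7.0, so the center E sits 7.0 in from both sides at E = (-22.500, -11.600). That places the tangent points at P = (-29.500, -11.600) on UP and V = (-22.500, -18.600) on VQ. Then |TP| = |P − T| = 31.699.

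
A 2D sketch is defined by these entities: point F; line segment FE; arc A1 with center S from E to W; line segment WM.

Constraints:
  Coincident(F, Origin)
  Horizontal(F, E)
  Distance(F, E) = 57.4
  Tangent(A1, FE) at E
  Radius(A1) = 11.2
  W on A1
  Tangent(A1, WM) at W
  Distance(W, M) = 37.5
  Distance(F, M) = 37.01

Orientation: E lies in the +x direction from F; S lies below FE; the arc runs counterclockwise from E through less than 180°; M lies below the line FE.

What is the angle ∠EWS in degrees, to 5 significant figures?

67.952°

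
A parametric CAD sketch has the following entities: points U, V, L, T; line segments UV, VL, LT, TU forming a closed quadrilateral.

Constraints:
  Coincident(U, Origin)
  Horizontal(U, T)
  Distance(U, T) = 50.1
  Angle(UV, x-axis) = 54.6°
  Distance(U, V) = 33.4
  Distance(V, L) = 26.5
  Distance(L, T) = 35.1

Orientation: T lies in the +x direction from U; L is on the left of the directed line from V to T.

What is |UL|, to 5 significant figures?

56.642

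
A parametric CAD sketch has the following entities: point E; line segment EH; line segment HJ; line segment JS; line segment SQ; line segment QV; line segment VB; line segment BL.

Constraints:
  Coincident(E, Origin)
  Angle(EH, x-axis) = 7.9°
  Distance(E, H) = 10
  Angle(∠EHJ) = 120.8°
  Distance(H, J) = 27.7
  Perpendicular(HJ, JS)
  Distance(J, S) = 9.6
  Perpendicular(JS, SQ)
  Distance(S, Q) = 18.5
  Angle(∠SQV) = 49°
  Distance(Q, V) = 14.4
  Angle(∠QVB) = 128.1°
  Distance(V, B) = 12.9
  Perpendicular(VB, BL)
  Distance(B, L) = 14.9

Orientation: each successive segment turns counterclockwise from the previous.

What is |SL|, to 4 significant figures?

5.589

E is at the origin; EH runs at 7.9° with length 10.0, so H = (9.905, 1.374). ∠EHJ = 120.8° gives HJ at 67.10° from the x-axis; with |HJ| = 27.7, J = (20.68, 26.89). HJ ⟂ JS, so JS runs at 157.1°; with |JS| = 9.6, S = (11.84, 30.63). JS ⟂ SQ, so SQ runs at -112.9°; with |SQ| = 18.5, Q = (4.642, 13.58). ∠SQV = 49.0° gives QV at 18.10° from the x-axis; with |QV| = 14.4, V = (18.33, 18.06). ∠QVB = 128.1° gives VB at 70.00° from the x-axis; with |VB| = 12.9, B = (22.74, 30.18). The perpendicularity gives BL at right angles to VB, so BL runs at 160.0°; with |BL| = 14.9, L = (8.740, 35.28). Then |SL| = |L − S| = 5.589.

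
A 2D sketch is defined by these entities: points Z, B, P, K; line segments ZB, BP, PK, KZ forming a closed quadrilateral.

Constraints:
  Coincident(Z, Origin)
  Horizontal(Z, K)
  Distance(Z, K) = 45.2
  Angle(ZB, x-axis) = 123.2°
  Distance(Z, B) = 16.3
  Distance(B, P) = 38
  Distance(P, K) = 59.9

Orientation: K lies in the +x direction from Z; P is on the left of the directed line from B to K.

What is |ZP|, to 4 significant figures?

48.15

Checks: |BP| = 38.00 ✓; |PK| = 59.90 ✓.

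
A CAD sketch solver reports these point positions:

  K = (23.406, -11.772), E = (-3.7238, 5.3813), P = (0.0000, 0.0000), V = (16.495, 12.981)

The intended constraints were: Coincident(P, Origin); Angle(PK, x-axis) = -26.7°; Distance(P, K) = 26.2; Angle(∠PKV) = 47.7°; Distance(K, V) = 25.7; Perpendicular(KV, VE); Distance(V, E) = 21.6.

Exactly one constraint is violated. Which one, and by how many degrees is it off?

Perpendicular(KV, VE) — off by 5.00°.

P = (0.00, 0.00) ✓; PK at -26.70° ✓; |PK| = 26.20 ✓; ∠PKV = 47.70° ✓; |KV| = 25.70 ✓; ∠(KV, VE) = 95.00° ✗; |VE| = 21.60 ✓.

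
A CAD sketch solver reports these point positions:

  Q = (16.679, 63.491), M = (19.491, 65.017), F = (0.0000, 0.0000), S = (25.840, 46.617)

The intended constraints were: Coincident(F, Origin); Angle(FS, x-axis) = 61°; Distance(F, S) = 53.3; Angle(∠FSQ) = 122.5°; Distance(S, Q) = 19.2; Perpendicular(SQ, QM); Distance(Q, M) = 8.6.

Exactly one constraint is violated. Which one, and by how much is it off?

Distance(Q, M) = 8.6 — off by 5.40.

F = (0.00, 0.00) ✓; FS at 61.00° ✓; |FS| = 53.30 ✓; ∠FSQ = 122.5° ✓; |SQ| = 19.20 ✓; ∠(SQ, QM) = 90.01° ✓; |QM| = 3.199 ✗.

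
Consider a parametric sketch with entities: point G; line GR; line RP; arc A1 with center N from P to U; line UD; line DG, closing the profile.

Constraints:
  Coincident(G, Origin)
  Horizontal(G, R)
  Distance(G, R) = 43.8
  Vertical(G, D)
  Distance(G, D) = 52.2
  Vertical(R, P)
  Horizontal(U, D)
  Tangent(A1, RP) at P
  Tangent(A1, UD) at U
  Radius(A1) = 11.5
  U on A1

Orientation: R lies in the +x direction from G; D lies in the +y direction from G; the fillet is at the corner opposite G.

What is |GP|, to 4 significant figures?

59.79

G is at the origin; GR is horizontal with |GR| = 43.8 and R on the +x side, so R = (43.80, 0.000). G and D share the same x with |GD| = 52.2 and D on the +y side, so D = (0.000, 52.20). The virtual corner opposite G is at (43.80, 52.20). Tangency of A1 to RP means the radius NP is perpendicular to RP and tangency of A1 to UD means the radius NU is perpendicular to UD, with radius 11.5, so the center N sits 11.5 in from both sides at N = (32.30, 40.70). That places the tangent points at P = (43.80, 40.70) on RP and U = (32.30, 52.20) on UD. Then |GP| = |P − G| = 59.79.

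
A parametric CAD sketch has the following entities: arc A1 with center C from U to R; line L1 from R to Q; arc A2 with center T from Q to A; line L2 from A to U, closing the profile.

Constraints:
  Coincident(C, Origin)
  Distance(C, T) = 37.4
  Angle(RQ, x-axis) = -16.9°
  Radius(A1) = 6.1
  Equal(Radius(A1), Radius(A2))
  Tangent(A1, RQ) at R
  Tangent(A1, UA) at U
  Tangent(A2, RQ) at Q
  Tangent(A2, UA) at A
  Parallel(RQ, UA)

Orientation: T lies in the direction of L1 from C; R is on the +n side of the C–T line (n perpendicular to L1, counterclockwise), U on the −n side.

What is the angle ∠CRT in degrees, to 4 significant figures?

80.74°

The slot axis is L1's direction at -16.9°, so u = (cos -16.9°, sin -16.9°) = (0.9568, -0.2907) and n = (−sin -16.9°, cos -16.9°) = (0.2907, 0.9568). C is at the origin and T lies 37.4 along u from C, so T = 37.4·u = (35.78, -10.87). Tangency of A1 to both parallel lines with radius 6.1 puts R and U at C ± 6.1·n: R = (1.773, 5.837), U = (-1.773, -5.837). Then cos ∠CRT = RC·RT / (|RC||RT|), giving 80.74°.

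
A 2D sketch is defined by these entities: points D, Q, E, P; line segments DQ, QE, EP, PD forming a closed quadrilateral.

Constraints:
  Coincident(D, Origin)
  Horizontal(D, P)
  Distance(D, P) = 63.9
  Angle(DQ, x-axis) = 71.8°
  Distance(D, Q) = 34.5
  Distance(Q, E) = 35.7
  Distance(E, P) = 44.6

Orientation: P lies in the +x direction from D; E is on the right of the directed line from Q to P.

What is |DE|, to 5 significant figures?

19.431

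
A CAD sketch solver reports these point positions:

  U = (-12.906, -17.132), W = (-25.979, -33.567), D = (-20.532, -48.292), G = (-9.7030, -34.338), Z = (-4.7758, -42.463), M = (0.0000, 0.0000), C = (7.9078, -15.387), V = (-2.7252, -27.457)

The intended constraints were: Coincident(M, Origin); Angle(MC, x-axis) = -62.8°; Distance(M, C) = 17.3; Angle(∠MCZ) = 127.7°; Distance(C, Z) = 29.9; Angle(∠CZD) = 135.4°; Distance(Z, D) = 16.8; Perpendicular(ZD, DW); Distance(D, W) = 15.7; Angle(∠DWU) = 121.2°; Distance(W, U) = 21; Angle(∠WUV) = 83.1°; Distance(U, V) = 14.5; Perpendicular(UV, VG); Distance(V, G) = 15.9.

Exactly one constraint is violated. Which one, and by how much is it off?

Distance(V, G) = 15.9 — off by 6.10.

M = (0.00, 0.00) ✓; MC at -62.80° ✓; |MC| = 17.30 ✓; ∠MCZ = 127.7° ✓; |CZ| = 29.90 ✓; ∠CZD = 135.4° ✓; |ZD| = 16.80 ✓; ∠(ZD, DW) = 90.00° ✓; |DW| = 15.70 ✓; ∠DWU = 121.2° ✓; |WU| = 21.00 ✓; ∠WUV = 83.10° ✓; |UV| = 14.50 ✓; ∠(UV, VG) = 90.00° ✓; |VG| = 9.800 ✗.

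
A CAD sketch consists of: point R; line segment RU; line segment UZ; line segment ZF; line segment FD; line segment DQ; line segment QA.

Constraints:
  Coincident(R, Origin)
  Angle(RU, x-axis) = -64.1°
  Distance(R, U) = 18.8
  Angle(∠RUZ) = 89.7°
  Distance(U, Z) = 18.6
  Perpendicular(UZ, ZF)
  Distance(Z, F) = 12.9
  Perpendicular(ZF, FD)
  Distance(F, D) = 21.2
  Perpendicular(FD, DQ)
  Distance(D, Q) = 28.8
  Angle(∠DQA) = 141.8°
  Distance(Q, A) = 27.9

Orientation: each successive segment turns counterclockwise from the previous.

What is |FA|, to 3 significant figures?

50.9

The perpendicularity gives DQ at right angles to FD, so DQ runs at -63.8°; with |DQ| = 28.8, Q = (12.9, -32.3). ∠DQA = 141.8° gives QA at -25.6° from the x-axis; with |QA| = 27.9, A = (38.1, -44.4). Then |FA| = |A − F| = 50.9.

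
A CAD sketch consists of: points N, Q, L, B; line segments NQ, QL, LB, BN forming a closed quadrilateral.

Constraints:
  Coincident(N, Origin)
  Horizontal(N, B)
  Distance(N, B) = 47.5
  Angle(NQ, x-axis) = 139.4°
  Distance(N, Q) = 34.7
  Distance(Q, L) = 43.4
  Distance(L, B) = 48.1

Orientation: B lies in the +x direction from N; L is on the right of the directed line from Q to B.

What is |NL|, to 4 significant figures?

11.34

N is at the origin; NB is horizontal with |NB| = 47.5 and B in +x, so B = (47.5, 0). NQ runs at 139.4° with |NQ| = 34.7, so Q = (-26.35, 22.58). L is determined by |QL| = 43.4 and |LB| = 48.1 together: it lies at the intersection of circle(Q, 43.4) and circle(B, 48.1). With |QB| = 77.22, the foot of the radical line on QB is 35.83 from Q and the perpendicular offset is √(43.4² − 35.83²) = 24.50. Taking the right-of-QB solution: L = (0.7508, -11.32).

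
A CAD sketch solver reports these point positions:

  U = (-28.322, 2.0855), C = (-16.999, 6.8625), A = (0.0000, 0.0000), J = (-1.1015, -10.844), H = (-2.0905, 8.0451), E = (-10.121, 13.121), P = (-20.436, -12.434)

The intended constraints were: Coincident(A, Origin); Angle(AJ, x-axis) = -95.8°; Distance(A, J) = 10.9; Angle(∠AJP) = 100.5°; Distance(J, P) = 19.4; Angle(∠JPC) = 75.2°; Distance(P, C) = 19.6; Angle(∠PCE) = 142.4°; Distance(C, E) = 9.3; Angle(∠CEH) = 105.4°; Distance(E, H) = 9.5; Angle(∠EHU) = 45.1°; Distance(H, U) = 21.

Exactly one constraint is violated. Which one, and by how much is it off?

Distance(H, U) = 21 — off by 5.90.

A = (0.00, 0.00) ✓; AJ at -95.80° ✓; |AJ| = 10.90 ✓; ∠AJP = 100.5° ✓; |JP| = 19.40 ✓; ∠JPC = 75.20° ✓; |PC| = 19.60 ✓; ∠PCE = 142.4° ✓; |CE| = 9.299 ✓; ∠CEH = 105.4° ✓; |EH| = 9.500 ✓; ∠EHU = 45.10° ✓; |HU| = 26.90 ✗.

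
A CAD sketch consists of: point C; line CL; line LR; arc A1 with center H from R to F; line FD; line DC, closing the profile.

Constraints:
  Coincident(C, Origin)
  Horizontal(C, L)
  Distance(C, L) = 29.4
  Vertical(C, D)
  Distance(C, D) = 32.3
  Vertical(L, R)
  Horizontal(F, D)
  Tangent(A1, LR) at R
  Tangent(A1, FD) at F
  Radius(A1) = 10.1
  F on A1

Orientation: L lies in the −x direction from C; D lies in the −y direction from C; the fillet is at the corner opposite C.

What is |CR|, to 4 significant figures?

36.84

C is at the origin; C and L share the same y with |CL| = 29.4 and L on the −x side, so L = (-29.40, 0.000). C and D share the same x with |CD| = 32.3 and D on the −y side, so D = (0.000, -32.30). The virtual corner opposite C is at (-29.40, -32.30). A1 meets LR tangentially, so HR is at right angles to LR and the tangent condition forces HF to be normal to FD, with radius 10.1, so the center H sits 10.1 in from both sides at H = (-19.30, -22.20). That places the tangent points at R = (-29.40, -22.20) on LR and F = (-19.30, -32.30) on FD. Then |CR| = |R − C| = 36.84.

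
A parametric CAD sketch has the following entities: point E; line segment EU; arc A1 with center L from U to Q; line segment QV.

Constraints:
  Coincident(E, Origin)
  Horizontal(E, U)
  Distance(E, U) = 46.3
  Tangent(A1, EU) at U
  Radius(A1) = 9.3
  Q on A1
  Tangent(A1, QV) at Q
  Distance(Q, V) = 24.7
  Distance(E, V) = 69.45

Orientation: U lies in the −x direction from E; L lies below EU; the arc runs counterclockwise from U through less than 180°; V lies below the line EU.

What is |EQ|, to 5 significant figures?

55.548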